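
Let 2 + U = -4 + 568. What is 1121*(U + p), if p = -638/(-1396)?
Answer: 440098995/698 ≈ 6.3051e+5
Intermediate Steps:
p = 319/698 (p = -638*(-1/1396) = 319/698 ≈ 0.45702)
U = 562 (U = -2 + (-4 + 568) = -2 + 564 = 562)
1121*(U + p) = 1121*(562 + 319/698) = 1121*(392595/698) = 440098995/698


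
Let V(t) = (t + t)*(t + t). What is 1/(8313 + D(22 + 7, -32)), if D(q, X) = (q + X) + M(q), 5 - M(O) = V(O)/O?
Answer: 1/8199 ≈ 0.00012197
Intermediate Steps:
V(t) = 4*t**2 (V(t) = (2*t)*(2*t) = 4*t**2)
M(O) = 5 - 4*O (M(O) = 5 - 4*O**2/O = 5 - 4*O)
D(q, X) = 5 + X - 3*q (D(q, X) = (q + X) + (5 - 4*q) = (X + q) + (5 - 4*q) = 5 + X - 3*q)
1/(8313 + D(22 + 7, -32)) = 1/(8313 + (5 - 32 - 3*(22 + 7))) = 1/(8313 + (5 - 32 - 3*29)) = 1/(8313 + (5 - 32 - 87)) = 1/(8313 - 114) = 1/8199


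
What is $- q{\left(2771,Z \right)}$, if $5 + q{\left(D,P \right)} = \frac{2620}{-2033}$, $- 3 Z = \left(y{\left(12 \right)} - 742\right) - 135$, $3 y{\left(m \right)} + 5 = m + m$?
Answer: $\frac{12785}{2033} \approx 6.2887$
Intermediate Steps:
$y{\left(m \right)} = - \frac{5}{3} + \frac{2 m}{3}$ ($y{\left(m \right)} = - \frac{5}{3} + \frac{m + m}{3} = - \frac{5}{3} + \frac{2 m}{3}$)
$Z = \frac{2612}{9}$ ($Z = - \frac{\left(\left(- \frac{5}{3} + \frac{2}{3} \cdot 12\right) - 742\right) - 135}{3} = - \frac{\left(\left(- \frac{5}{3} + 8\right) - 742\right) - 135}{3} = - \frac{\left(\frac{19}{3} - 742\right) - 135}{3} = - \frac{- \frac{2207}{3} - 135}{3} = \left(- \frac{1}{3}\right) \left(- \frac{2612}{3}\right) = \frac{2612}{9} \approx 290.22$)
$q{\left(D,P \right)} = - \frac{12785}{2033}$ ($q{\left(D,P \right)} = -5 + \frac{2620}{-2033} = -5 + 2620 \left(- \frac{1}{2033}\right) = -5 - \frac{2620}{2033} = - \frac{12785}{2033}$)
$- q{\left(2771,Z \right)} = \left(-1\right) \left(- \frac{12785}{2033}\right) = \frac{12785}{2033}$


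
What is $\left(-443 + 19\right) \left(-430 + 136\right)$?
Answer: $124656$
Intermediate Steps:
$\left(-443 + 19\right) \left(-430 + 136\right) = \left(-424\right) \left(-294\right) = 124656$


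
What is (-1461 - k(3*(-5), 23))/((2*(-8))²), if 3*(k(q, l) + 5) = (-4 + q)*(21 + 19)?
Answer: -451/96 ≈ -4.6979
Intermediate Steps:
k(q, l) = -175/3 + 40*q/3 (k(q, l) = -5 + ((-4 + q)*(21 + 19))/3 = -5 + ((-4 + q)*40)/3 = -5 + (-160 + 40*q)/3 = -5 + (-160/3 + 40*q/3) = -175/3 + 40*q/3)
(-1461 - k(3*(-5), 23))/((2*(-8))²) = (-1461 - (-175/3 + 40*(3*(-5))/3))/((2*(-8))²) = (-1461 - (-175/3 + (40/3)*(-15)))/((-16)²) = (-1461 - (-175/3 - 200))/256 = (-1461 - 1*(-775/3))*(1/256) = (-1461 + 775/3)*(1/256) = -3608/3*1/256 = -451/96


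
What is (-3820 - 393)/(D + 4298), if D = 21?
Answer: -4213/4319 ≈ -0.97546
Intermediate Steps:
(-3820 - 393)/(D + 4298) = (-3820 - 393)/(21 + 4298) = -4213/4319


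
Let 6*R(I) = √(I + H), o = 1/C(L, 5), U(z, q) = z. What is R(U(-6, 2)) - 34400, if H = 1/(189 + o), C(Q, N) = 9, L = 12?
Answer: -34400 + I*√17365506/10212 ≈ -34400.0 + 0.40807*I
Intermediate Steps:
o = ⅑ (o = 1/9 = ⅑ ≈ 0.11111)
H = 9/1702 (H = 1/(189 + ⅑) = 1/(1702/9) = 9/1702 ≈ 0.0052879)
R(I) = √(9/1702 + I)/6 (R(I) = √(I + 9/1702)/6 = √(9/1702 + I)/6)
R(U(-6, 2)) - 34400 = √(15318 + 2896804*(-6))/10212 - 34400 = √(15318 - 17380824)/10212 - 34400 = √(-17365506)/10212 - 34400 = (I*√17365506)/10212 - 34400 = I*√17365506/10212 - 34400 = -34400 + I*√17365506/10212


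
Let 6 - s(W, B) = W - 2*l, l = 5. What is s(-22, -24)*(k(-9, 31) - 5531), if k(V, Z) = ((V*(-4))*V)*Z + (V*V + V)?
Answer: -589114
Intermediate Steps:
s(W, B) = 16 - W (s(W, B) = 6 - (W - 2*5) = 6 - (W - 10) = 6 - (-10 + W) = 6 + (10 - W) = 16 - W)
k(V, Z) = V + V² - 4*Z*V² (k(V, Z) = ((-4*V)*V)*Z + (V² + V) = (-4*V²)*Z + (V + V²) = -4*Z*V² + (V + V²) = V + V² - 4*Z*V²)
s(-22, -24)*(k(-9, 31) - 5531) = (16 - 1*(-22))*(-9*(1 - 9 - 4*(-9)*31) - 5531) = (16 + 22)*(-9*(1 - 9 + 1116) - 5531) = 38*(-9*1108 - 5531) = 38*(-9972 - 5531) = 38*(-15503) = -589114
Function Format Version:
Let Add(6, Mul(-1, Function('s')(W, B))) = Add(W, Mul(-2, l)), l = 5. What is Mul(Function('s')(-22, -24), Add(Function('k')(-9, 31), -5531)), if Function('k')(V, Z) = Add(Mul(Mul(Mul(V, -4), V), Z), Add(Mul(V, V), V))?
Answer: -589114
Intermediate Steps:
Function('s')(W, B) = Add(16, Mul(-1, W)) (Function('s')(W, B) = Add(6, Mul(-1, Add(W, Mul(-2, 5)))) = Add(6, Mul(-1, Add(W, -10))) = Add(6, Mul(-1, Add(-10, W))) = Add(6, Add(10, Mul(-1, W))) = Add(16, Mul(-1, W)))
Function('k')(V, Z) = Add(V, Pow(V, 2), Mul(-4, Z, Pow(V, 2))) (Function('k')(V, Z) = Add(Mul(Mul(Mul(-4, V), V), Z), Add(Pow(V, 2), V)) = Add(Mul(Mul(-4, Pow(V, 2)), Z), Add(V, Pow(V, 2))) = Add(Mul(-4, Z, Pow(V, 2)), Add(V, Pow(V, 2))) = Add(V, Pow(V, 2), Mul(-4, Z, Pow(V, 2))))
Mul(Function('s')(-22, -24), Add(Function('k')(-9, 31), -5531)) = Mul(Add(16, Mul(-1, -22)), Add(Mul(-9, Add(1, -9, Mul(-4, -9, 31))), -5531)) = Mul(Add(16, 22), Add(Mul(-9, Add(1, -9, 1116)), -5531)) = Mul(38, Add(Mul(-9, 1108), -5531)) = Mul(38, Add(-9972, -5531)) = Mul(38, -15503) = -589114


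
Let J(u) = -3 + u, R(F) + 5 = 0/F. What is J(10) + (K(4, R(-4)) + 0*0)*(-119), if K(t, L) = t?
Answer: -469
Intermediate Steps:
R(F) = -5 (R(F) = -5 + 0/F = -5 + 0 = -5)
J(10) + (K(4, R(-4)) + 0*0)*(-119) = (-3 + 10) + (4 + 0*0)*(-119) = 7 + (4 + 0)*(-119) = 7 + 4*(-119) = 7 - 476 = -469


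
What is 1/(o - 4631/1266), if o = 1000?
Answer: 1266/1261369 ≈ 0.0010037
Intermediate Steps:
1/(o - 4631/1266) = 1/(1000 - 4631/1266) = 1/(1261369/1266) = 1266/1261369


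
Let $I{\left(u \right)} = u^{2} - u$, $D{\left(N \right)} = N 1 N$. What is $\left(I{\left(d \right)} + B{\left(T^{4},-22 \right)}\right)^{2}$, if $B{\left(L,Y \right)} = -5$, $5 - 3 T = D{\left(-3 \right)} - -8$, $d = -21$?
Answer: $208849$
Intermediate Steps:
$D{\left(N \right)} = N^{2}$ ($D{\left(N \right)} = N N = N^{2}$)
$T = -4$ ($T = \frac{5}{3} - \frac{\left(-3\right)^{2} - -8}{3} = \frac{5}{3} - \frac{9 + 8}{3} = \frac{5}{3} - \frac{17}{3} = -4$)
$\left(I{\left(d \right)} + B{\left(T^{4},-22 \right)}\right)^{2} = \left(- 21 \left(-1 - 21\right) - 5\right)^{2} = \left(\left(-21\right) \left(-22\right) - 5\right)^{2} = \left(462 - 5\right)^{2} = 457^{2} = 208849$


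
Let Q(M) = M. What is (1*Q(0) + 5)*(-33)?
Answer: -165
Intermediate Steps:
(1*Q(0) + 5)*(-33) = (1*0 + 5)*(-33) = (0 + 5)*(-33) = 5*(-33) = -165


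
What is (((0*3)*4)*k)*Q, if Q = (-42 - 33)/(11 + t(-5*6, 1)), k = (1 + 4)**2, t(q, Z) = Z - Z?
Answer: 0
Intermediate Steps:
t(q, Z) = 0
k = 25 (k = 5**2 = 25)
Q = -75/11 (Q = (-42 - 33)/(11 + 0) = -75/11 ≈ -6.8182)
(((0*3)*4)*k)*Q = (((0*3)*4)*25)*(-75/11) = ((0*4)*25)*(-75/11) = (0*25)*(-75/11) = 0*(-75/11) = 0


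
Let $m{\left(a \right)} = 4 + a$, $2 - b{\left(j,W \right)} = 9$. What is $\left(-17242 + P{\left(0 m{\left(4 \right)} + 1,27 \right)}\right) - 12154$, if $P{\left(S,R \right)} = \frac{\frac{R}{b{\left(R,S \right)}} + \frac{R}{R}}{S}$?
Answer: $- \frac{205792}{7} \approx -29399.0$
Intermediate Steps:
$b{\left(j,W \right)} = -7$ ($b{\left(j,W \right)} = 2 - 9 = -7$)
$P{\left(S,R \right)} = \frac{1 - \frac{R}{7}}{S}$ ($P{\left(S,R \right)} = \frac{\frac{R}{-7} + \frac{R}{R}}{S} = \frac{R \left(- \frac{1}{7}\right) + 1}{S} = \frac{- \frac{R}{7} + 1}{S} = \frac{1 - \frac{R}{7}}{S}$)
$\left(-17242 + P{\left(0 m{\left(4 \right)} + 1,27 \right)}\right) - 12154 = \left(-17242 + \frac{7 - 27}{7 \left(0 \left(4 + 4\right) + 1\right)}\right) - 12154 = \left(-17242 + \frac{7 - 27}{7 \left(0 \cdot 8 + 1\right)}\right) - 12154 = \left(-17242 + \frac{1}{7} \frac{1}{0 + 1} \left(-20\right)\right) - 12154 = \left(-17242 + \frac{1}{7} \cdot 1^{-1} \left(-20\right)\right) - 12154 = \left(-17242 + \frac{1}{7} \cdot 1 \left(-20\right)\right) - 12154 = \left(-17242 - \frac{20}{7}\right) - 12154 = - \frac{120714}{7} - 12154 = - \frac{205792}{7}$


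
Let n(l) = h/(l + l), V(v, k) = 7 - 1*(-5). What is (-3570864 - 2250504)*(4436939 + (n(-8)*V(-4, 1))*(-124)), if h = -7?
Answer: -25825265001984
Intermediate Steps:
V(v, k) = 12 (V(v, k) = 7 + 5 = 12)
n(l) = -7/(2*l) (n(l) = -7/(l + l) = -7*1/(2*l) = -7/(2*l))
(-3570864 - 2250504)*(4436939 + (n(-8)*V(-4, 1))*(-124)) = (-3570864 - 2250504)*(4436939 + (-7/2/(-8)*12)*(-124)) = -5821368*(4436939 + (-7/2*(-1/8)*12)*(-124)) = -5821368*(4436939 + ((7/16)*12)*(-124)) = -5821368*(4436939 + (21/4)*(-124)) = -5821368*(4436939 - 651) = -5821368*4436288 = -25825265001984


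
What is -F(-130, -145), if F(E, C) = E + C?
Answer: 275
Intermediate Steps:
F(E, C) = C + E
-F(-130, -145) = -(-145 - 130) = -1*(-275) = 275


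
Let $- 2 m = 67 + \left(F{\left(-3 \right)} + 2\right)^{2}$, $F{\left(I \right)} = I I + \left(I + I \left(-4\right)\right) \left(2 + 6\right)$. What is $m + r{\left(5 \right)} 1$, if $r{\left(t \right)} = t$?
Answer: $-3473$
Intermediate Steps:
$F{\left(I \right)} = I^{2} - 24 I$ ($F{\left(I \right)} = I^{2} + \left(I - 4 I\right) 8 = I^{2} + - 3 I 8 = I^{2} - 24 I$)
$m = -3478$ ($m = - \frac{67 + \left(- 3 \left(-24 - 3\right) + 2\right)^{2}}{2} = - \frac{67 + \left(\left(-3\right) \left(-27\right) + 2\right)^{2}}{2} = - \frac{67 + \left(81 + 2\right)^{2}}{2} = - \frac{67 + 83^{2}}{2} = - \frac{67 + 6889}{2} = \left(- \frac{1}{2}\right) 6956 = -3478$)
$m + r{\left(5 \right)} 1 = -3478 + 5 \cdot 1 = -3478 + 5 = -3473$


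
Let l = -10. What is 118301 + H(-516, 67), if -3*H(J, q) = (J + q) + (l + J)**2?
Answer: 78676/3 ≈ 26225.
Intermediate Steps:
H(J, q) = -J/3 - q/3 - (-10 + J)**2/3 (H(J, q) = -((J + q) + (-10 + J)**2)/3 = -(J + q + (-10 + J)**2)/3 = -J/3 - q/3 - (-10 + J)**2/3)
118301 + H(-516, 67) = 118301 + (-1/3*(-516) - 1/3*67 - (-10 - 516)**2/3) = 118301 + (172 - 67/3 - 1/3*(-526)**2) = 118301 + (172 - 67/3 - 1/3*276676) = 118301 + (172 - 67/3 - 276676/3) = 118301 - 276227/3 = 78676/3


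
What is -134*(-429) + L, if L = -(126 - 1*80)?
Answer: 57440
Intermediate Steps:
L = -46 (L = -(126 - 80) = -1*46 = -46)
-134*(-429) + L = -134*(-429) - 46 = 57486 - 46 = 57440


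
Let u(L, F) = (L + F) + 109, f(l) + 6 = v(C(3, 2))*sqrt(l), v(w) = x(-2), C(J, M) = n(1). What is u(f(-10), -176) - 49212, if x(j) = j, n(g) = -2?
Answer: -49285 - 2*I*sqrt(10) ≈ -49285.0 - 6.3246*I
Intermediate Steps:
C(J, M) = -2
v(w) = -2
f(l) = -6 - 2*sqrt(l)
u(L, F) = 109 + F + L (u(L, F) = (F + L) + 109 = 109 + F + L)
u(f(-10), -176) - 49212 = (109 - 176 + (-6 - 2*I*sqrt(10))) - 49212 = (-73 - 2*I*sqrt(10)) - 49212 = -49285 - 2*I*sqrt(10)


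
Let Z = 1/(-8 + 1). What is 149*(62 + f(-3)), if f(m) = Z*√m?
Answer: 9238 - 149*I*√3/7 ≈ 9238.0 - 36.868*I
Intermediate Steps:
Z = -⅐ (Z = 1/(-7) = -⅐ ≈ -0.14286)
f(m) = -√m/7
149*(62 + f(-3)) = 149*(62 - I*√3/7) = 9238 - 149*I*√3/7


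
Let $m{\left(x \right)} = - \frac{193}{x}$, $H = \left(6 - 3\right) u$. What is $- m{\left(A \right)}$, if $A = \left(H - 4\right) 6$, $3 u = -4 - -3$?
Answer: $- \frac{193}{30} \approx -6.4333$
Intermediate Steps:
$u = - \frac{1}{3}$ ($u = \frac{-4 - -3}{3} = \frac{-4 + 3}{3} = \frac{1}{3} \left(-1\right) = - \frac{1}{3} \approx -0.33333$)
$H = -1$ ($H = \left(6 - 3\right) \left(- \frac{1}{3}\right) = 3 \left(- \frac{1}{3}\right) = -1$)
$A = -30$ ($A = \left(-1 - 4\right) 6 = \left(-5\right) 6 = -30$)
$- m{\left(A \right)} = - \frac{-193}{-30} = - \frac{\left(-193\right) \left(-1\right)}{30} = \left(-1\right) \frac{193}{30} = - \frac{193}{30}$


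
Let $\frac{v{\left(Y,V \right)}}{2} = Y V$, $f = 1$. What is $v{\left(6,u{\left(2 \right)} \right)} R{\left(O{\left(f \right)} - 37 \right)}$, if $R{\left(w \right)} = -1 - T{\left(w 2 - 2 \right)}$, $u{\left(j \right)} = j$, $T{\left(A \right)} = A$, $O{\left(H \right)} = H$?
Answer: $1752$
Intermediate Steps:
$v{\left(Y,V \right)} = 2 V Y$ ($v{\left(Y,V \right)} = 2 Y V = 2 V Y$)
$R{\left(w \right)} = 1 - 2 w$ ($R{\left(w \right)} = -1 - \left(w 2 - 2\right) = -1 - \left(2 w - 2\right) = -1 - \left(-2 + 2 w\right) = 1 - 2 w$)
$v{\left(6,u{\left(2 \right)} \right)} R{\left(O{\left(f \right)} - 37 \right)} = 2 \cdot 2 \cdot 6 \left(1 - 2 \left(1 - 37\right)\right) = 24 \left(1 - -72\right) = 24 \left(1 + 72\right) = 24 \cdot 73 = 1752$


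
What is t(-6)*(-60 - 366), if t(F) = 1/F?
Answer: 71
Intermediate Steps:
t(-6)*(-60 - 366) = (-60 - 366)/(-6) = -1/6*(-426) = 71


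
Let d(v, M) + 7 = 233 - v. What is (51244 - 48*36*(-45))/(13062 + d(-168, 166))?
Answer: 32251/3364 ≈ 9.5871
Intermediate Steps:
d(v, M) = 226 - v (d(v, M) = -7 + (233 - v) = 226 - v)
(51244 - 48*36*(-45))/(13062 + d(-168, 166)) = (51244 - 48*36*(-45))/(13062 + (226 - 1*(-168))) = (51244 - 1728*(-45))/(13062 + (226 + 168)) = (51244 + 77760)/(13062 + 394) = 129004/13456 = 129004*(1/13456) = 32251/3364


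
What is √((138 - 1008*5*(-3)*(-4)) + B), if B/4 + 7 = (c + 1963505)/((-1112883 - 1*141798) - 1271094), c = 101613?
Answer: I*√15406146187635882/505155 ≈ 245.71*I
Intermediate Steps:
B = -78982172/2525775 (B = -28 + 4*((101613 + 1963505)/((-1112883 - 1*141798) - 1271094)) = -28 + 4*(2065118/((-1112883 - 141798) - 1271094)) = -28 + 4*(2065118/(-1254681 - 1271094)) = -28 + 4*(2065118/(-2525775)) = -28 + 4*(2065118*(-1/2525775)) = -28 + 4*(-2065118/2525775) = -28 - 8260472/2525775 = -78982172/2525775 ≈ -31.270)
√((138 - 1008*5*(-3)*(-4)) + B) = √((138 - 1008*5*(-3)*(-4)) - 78982172/2525775) = √((138 - (-15120)*(-4)) - 78982172/2525775) = √((138 - 1008*60) - 78982172/2525775) = √((138 - 60480) - 78982172/2525775) = √(-60342 - 78982172/2525775) = √(-152489297222/2525775) = I*√15406146187635882/505155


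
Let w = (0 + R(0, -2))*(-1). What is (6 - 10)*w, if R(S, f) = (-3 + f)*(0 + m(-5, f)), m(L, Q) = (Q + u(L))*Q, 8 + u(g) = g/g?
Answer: -360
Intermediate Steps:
u(g) = -7 (u(g) = -8 + g/g = -8 + 1 = -7)
m(L, Q) = Q*(-7 + Q) (m(L, Q) = (Q - 7)*Q = (-7 + Q)*Q = Q*(-7 + Q))
R(S, f) = f*(-7 + f)*(-3 + f) (R(S, f) = (-3 + f)*(0 + f*(-7 + f)) = (-3 + f)*(f*(-7 + f)) = f*(-7 + f)*(-3 + f))
w = 90 (w = (0 - 2*(-7 - 2)*(-3 - 2))*(-1) = (0 - 2*(-9)*(-5))*(-1) = (0 - 90)*(-1) = -90*(-1) = 90)
(6 - 10)*w = (6 - 10)*90 = -4*90 = -360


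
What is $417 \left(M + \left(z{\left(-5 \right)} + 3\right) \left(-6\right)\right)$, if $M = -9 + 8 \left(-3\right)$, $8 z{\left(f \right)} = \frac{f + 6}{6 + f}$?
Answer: $- \frac{86319}{4} \approx -21580.0$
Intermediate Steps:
$z{\left(f \right)} = \frac{1}{8}$ ($z{\left(f \right)} = \frac{\left(f + 6\right) \frac{1}{6 + f}}{8} = \frac{\left(6 + f\right) \frac{1}{6 + f}}{8} = \frac{1}{8} \cdot 1 = \frac{1}{8}$)
$M = -33$ ($M = -9 - 24 = -33$)
$417 \left(M + \left(z{\left(-5 \right)} + 3\right) \left(-6\right)\right) = 417 \left(-33 + \left(\frac{1}{8} + 3\right) \left(-6\right)\right) = 417 \left(-33 + \frac{25}{8} \left(-6\right)\right) = 417 \left(-33 - \frac{75}{4}\right) = 417 \left(- \frac{207}{4}\right) = - \frac{86319}{4}$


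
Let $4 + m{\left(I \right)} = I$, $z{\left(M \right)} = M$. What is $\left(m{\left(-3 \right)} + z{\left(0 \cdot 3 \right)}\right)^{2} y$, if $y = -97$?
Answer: $-4753$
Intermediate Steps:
$m{\left(I \right)} = -4 + I$
$\left(m{\left(-3 \right)} + z{\left(0 \cdot 3 \right)}\right)^{2} y = \left(\left(-4 - 3\right) + 0 \cdot 3\right)^{2} \left(-97\right) = \left(-7 + 0\right)^{2} \left(-97\right) = \left(-7\right)^{2} \left(-97\right) = 49 \left(-97\right) = -4753$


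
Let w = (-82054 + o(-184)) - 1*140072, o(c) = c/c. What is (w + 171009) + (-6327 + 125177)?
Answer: 67734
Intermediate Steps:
o(c) = 1
w = -222125 (w = (-82054 + 1) - 1*140072 = -82053 - 140072 = -222125)
(w + 171009) + (-6327 + 125177) = (-222125 + 171009) + (-6327 + 125177) = -51116 + 118850 = 67734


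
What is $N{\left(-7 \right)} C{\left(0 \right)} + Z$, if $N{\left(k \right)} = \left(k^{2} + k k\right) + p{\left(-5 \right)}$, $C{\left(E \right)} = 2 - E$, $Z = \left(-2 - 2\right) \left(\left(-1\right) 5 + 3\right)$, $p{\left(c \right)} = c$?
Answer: $194$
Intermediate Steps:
$Z = 8$ ($Z = - 4 \left(-5 + 3\right) = \left(-4\right) \left(-2\right) = 8$)
$N{\left(k \right)} = -5 + 2 k^{2}$ ($N{\left(k \right)} = \left(k^{2} + k k\right) - 5 = \left(k^{2} + k^{2}\right) - 5 = 2 k^{2} - 5 = -5 + 2 k^{2}$)
$N{\left(-7 \right)} C{\left(0 \right)} + Z = \left(-5 + 2 \left(-7\right)^{2}\right) \left(2 - 0\right) + 8 = \left(-5 + 2 \cdot 49\right) \left(2 + 0\right) + 8 = \left(-5 + 98\right) 2 + 8 = 93 \cdot 2 + 8 = 186 + 8 = 194$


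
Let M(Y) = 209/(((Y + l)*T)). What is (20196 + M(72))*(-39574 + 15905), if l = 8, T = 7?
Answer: -267695656261/560 ≈ -4.7803e+8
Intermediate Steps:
M(Y) = 209/(56 + 7*Y) (M(Y) = 209/(((Y + 8)*7)) = 209/(((8 + Y)*7)) = 209/(56 + 7*Y))
(20196 + M(72))*(-39574 + 15905) = (20196 + 209/(7*(8 + 72)))*(-39574 + 15905) = (20196 + (209/7)/80)*(-23669) = (20196 + (209/7)*(1/80))*(-23669) = (20196 + 209/560)*(-23669) = (11309969/560)*(-23669) = -267695656261/560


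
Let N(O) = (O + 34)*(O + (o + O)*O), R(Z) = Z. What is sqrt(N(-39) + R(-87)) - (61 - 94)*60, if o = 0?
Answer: 1980 + 21*I*sqrt(17) ≈ 1980.0 + 86.585*I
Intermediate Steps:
N(O) = (34 + O)*(O + O**2) (N(O) = (O + 34)*(O + (0 + O)*O) = (34 + O)*(O + O*O) = (34 + O)*(O + O**2))
sqrt(N(-39) + R(-87)) - (61 - 94)*60 = sqrt(-39*(34 + (-39)**2 + 35*(-39)) - 87) - (61 - 94)*60 = sqrt(-39*(34 + 1521 - 1365) - 87) - (-33)*60 = sqrt(-39*190 - 87) - 1*(-1980) = sqrt(-7410 - 87) + 1980 = sqrt(-7497) + 1980 = 21*I*sqrt(17) + 1980 = 1980 + 21*I*sqrt(17)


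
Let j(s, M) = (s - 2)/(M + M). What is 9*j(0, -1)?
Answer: 9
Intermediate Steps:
j(s, M) = (-2 + s)/(2*M) (j(s, M) = (-2 + s)/((2*M)) = (-2 + s)*(1/(2*M)) = (-2 + s)/(2*M))
9*j(0, -1) = 9*((½)*(-2 + 0)/(-1)) = 9*((½)*(-1)*(-2)) = 9*1 = 9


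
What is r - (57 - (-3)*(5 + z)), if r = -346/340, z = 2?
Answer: -13433/170 ≈ -79.018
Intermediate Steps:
r = -173/170 (r = -346*1/340 = -173/170 ≈ -1.0176)
r - (57 - (-3)*(5 + z)) = -173/170 - (57 - (-3)*(5 + 2)) = -173/170 - (57 - (-3)*7) = -173/170 - (57 - 1*(-21)) = -173/170 - (57 + 21) = -173/170 - 1*78 = -173/170 - 78 = -13433/170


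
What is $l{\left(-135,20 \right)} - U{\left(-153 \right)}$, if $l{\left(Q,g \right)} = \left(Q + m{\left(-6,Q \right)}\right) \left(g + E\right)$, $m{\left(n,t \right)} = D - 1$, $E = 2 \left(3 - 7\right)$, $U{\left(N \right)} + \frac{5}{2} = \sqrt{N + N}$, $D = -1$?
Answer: $- \frac{3283}{2} - 3 i \sqrt{34} \approx -1641.5 - 17.493 i$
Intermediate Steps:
$U{\left(N \right)} = - \frac{5}{2} + \sqrt{2} \sqrt{N}$ ($U{\left(N \right)} = - \frac{5}{2} + \sqrt{N + N} = - \frac{5}{2} + \sqrt{2 N} = - \frac{5}{2} + \sqrt{2} \sqrt{N}$)
$E = -8$ ($E = 2 \left(-4\right) = -8$)
$m{\left(n,t \right)} = -2$ ($m{\left(n,t \right)} = -1 - 1 = -2$)
$l{\left(Q,g \right)} = \left(-8 + g\right) \left(-2 + Q\right)$ ($l{\left(Q,g \right)} = \left(Q - 2\right) \left(g - 8\right) = \left(-2 + Q\right) \left(-8 + g\right) = \left(-8 + g\right) \left(-2 + Q\right)$)
$l{\left(-135,20 \right)} - U{\left(-153 \right)} = \left(16 - -1080 - 40 - 2700\right) - \left(- \frac{5}{2} + \sqrt{2} \sqrt{-153}\right) = \left(16 + 1080 - 40 - 2700\right) - \left(- \frac{5}{2} + \sqrt{2} \cdot 3 i \sqrt{17}\right) = -1644 - \left(- \frac{5}{2} + 3 i \sqrt{34}\right) = -1644 + \left(\frac{5}{2} - 3 i \sqrt{34}\right) = - \frac{3283}{2} - 3 i \sqrt{34}$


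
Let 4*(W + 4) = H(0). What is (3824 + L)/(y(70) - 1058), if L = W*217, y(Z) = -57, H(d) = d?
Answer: -2956/1115 ≈ -2.6511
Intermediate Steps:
W = -4 (W = -4 + (¼)*0 = -4 + 0 = -4)
L = -868 (L = -4*217 = -868)
(3824 + L)/(y(70) - 1058) = (3824 - 868)/(-57 - 1058) = 2956/(-1115) = 2956*(-1/1115) = -2956/1115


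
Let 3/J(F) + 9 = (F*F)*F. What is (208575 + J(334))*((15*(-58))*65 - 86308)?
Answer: -1110212501896186824/37259695 ≈ -2.9797e+10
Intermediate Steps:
J(F) = 3/(-9 + F**3) (J(F) = 3/(-9 + (F*F)*F) = 3/(-9 + F**2*F) = 3/(-9 + F**3))
(208575 + J(334))*((15*(-58))*65 - 86308) = (208575 + 3/(-9 + 334**3))*((15*(-58))*65 - 86308) = (208575 + 3/(-9 + 37259704))*(-870*65 - 86308) = (208575 + 3/37259695)*(-56550 - 86308) = (208575 + 3*(1/37259695))*(-142858) = (208575 + 3/37259695)*(-142858) = (7771440884628/37259695)*(-142858) = -1110212501896186824/37259695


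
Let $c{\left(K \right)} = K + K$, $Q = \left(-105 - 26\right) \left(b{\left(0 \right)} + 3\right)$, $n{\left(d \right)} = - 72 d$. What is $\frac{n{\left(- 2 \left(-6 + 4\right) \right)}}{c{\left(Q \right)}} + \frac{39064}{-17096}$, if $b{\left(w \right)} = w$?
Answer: $- \frac{537097}{279947} \approx -1.9186$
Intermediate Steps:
$Q = -393$ ($Q = \left(-105 - 26\right) \left(0 + 3\right) = \left(-131\right) 3 = -393$)
$c{\left(K \right)} = 2 K$
$\frac{n{\left(- 2 \left(-6 + 4\right) \right)}}{c{\left(Q \right)}} + \frac{39064}{-17096} = \frac{\left(-72\right) \left(- 2 \left(-6 + 4\right)\right)}{2 \left(-393\right)} + \frac{39064}{-17096} = \frac{\left(-72\right) \left(\left(-2\right) \left(-2\right)\right)}{-786} + 39064 \left(- \frac{1}{17096}\right) = \left(-72\right) 4 \left(- \frac{1}{786}\right) - \frac{4883}{2137} = \left(-288\right) \left(- \frac{1}{786}\right) - \frac{4883}{2137} = \frac{48}{131} - \frac{4883}{2137} = - \frac{537097}{279947}$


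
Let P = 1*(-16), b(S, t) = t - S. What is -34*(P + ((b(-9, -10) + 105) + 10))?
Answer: -3332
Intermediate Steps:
P = -16
-34*(P + ((b(-9, -10) + 105) + 10)) = -34*(-16 + (((-10 - 1*(-9)) + 105) + 10)) = -34*(-16 + (((-10 + 9) + 105) + 10)) = -34*(-16 + ((-1 + 105) + 10)) = -34*(-16 + (104 + 10)) = -34*(-16 + 114) = -34*98 = -3332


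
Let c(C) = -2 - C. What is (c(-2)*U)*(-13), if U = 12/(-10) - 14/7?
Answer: 0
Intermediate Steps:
U = -16/5 (U = 12*(-1/10) - 14*1/7 = -6/5 - 2 = -16/5 ≈ -3.2000)
(c(-2)*U)*(-13) = ((-2 - 1*(-2))*(-16/5))*(-13) = ((-2 + 2)*(-16/5))*(-13) = (0*(-16/5))*(-13) = 0*(-13) = 0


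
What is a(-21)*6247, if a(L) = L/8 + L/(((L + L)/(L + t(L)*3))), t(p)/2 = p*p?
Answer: 65462313/8 ≈ 8.1828e+6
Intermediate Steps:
t(p) = 2*p**2 (t(p) = 2*(p*p) = 2*p**2)
a(L) = 3*L**2 + 5*L/8 (a(L) = L/8 + L/(((L + L)/(L + (2*L**2)*3))) = L*(1/8) + L/(((2*L)/(L + 6*L**2))) = L/8 + L/((2*L/(L + 6*L**2))) = L/8 + L*((L + 6*L**2)/(2*L)) = L/8 + (L/2 + 3*L**2) = 3*L**2 + 5*L/8)
a(-21)*6247 = ((1/8)*(-21)*(5 + 24*(-21)))*6247 = ((1/8)*(-21)*(5 - 504))*6247 = ((1/8)*(-21)*(-499))*6247 = (10479/8)*6247 = 65462313/8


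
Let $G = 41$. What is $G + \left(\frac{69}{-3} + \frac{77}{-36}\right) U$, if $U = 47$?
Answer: $- \frac{41059}{36} \approx -1140.5$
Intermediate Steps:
$G + \left(\frac{69}{-3} + \frac{77}{-36}\right) U = 41 + \left(\frac{69}{-3} + \frac{77}{-36}\right) 47 = 41 + \left(69 \left(- \frac{1}{3}\right) + 77 \left(- \frac{1}{36}\right)\right) 47 = 41 + \left(-23 - \frac{77}{36}\right) 47 = 41 - \frac{42535}{36} = - \frac{41059}{36}$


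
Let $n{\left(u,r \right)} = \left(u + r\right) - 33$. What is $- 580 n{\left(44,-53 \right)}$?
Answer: $24360$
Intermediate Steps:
$n{\left(u,r \right)} = -33 + r + u$ ($n{\left(u,r \right)} = \left(r + u\right) - 33 = -33 + r + u$)
$- 580 n{\left(44,-53 \right)} = - 580 \left(-33 - 53 + 44\right) = \left(-580\right) \left(-42\right) = 24360$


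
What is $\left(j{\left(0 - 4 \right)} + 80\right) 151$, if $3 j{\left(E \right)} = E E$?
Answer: $\frac{38656}{3} \approx 12885.0$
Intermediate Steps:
$j{\left(E \right)} = \frac{E^{2}}{3}$ ($j{\left(E \right)} = \frac{E E}{3} = \frac{E^{2}}{3}$)
$\left(j{\left(0 - 4 \right)} + 80\right) 151 = \left(\frac{\left(0 - 4\right)^{2}}{3} + 80\right) 151 = \left(\frac{\left(-4\right)^{2}}{3} + 80\right) 151 = \left(\frac{1}{3} \cdot 16 + 80\right) 151 = \left(\frac{16}{3} + 80\right) 151 = \frac{256}{3} \cdot 151 = \frac{38656}{3}$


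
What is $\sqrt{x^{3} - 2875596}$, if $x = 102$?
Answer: $2 i \sqrt{453597} \approx 1347.0 i$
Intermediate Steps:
$\sqrt{x^{3} - 2875596} = \sqrt{102^{3} - 2875596} = \sqrt{1061208 - 2875596} = \sqrt{-1814388} = 2 i \sqrt{453597}$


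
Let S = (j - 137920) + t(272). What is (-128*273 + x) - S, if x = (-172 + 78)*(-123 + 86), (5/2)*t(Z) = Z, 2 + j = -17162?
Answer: 617546/5 ≈ 1.2351e+5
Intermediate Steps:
j = -17164 (j = -2 - 17162 = -17164)
t(Z) = 2*Z/5
x = 3478 (x = -94*(-37) = 3478)
S = -774876/5 (S = (-17164 - 137920) + (⅖)*272 = -155084 + 544/5 = -774876/5 ≈ -1.5498e+5)
(-128*273 + x) - S = (-128*273 + 3478) - 1*(-774876/5) = (-34944 + 3478) + 774876/5 = -31466 + 774876/5 = 617546/5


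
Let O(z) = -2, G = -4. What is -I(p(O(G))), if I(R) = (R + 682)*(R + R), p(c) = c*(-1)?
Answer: -2736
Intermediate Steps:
p(c) = -c
I(R) = 2*R*(682 + R) (I(R) = (682 + R)*(2*R) = 2*R*(682 + R))
-I(p(O(G))) = -2*(-1*(-2))*(682 - 1*(-2)) = -2*2*(682 + 2) = -2*2*684 = -1*2736 = -2736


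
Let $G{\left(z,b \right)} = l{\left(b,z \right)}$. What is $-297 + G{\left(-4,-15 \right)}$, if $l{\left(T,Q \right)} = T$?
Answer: $-312$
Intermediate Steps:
$G{\left(z,b \right)} = b$
$-297 + G{\left(-4,-15 \right)} = -297 - 15 = -312$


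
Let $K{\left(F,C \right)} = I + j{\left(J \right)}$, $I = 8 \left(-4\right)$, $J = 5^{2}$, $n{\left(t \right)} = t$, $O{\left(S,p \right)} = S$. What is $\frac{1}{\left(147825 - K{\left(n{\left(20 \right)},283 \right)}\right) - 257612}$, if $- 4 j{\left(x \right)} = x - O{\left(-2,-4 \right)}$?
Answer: $- \frac{4}{438993} \approx -9.1118 \cdot 10^{-6}$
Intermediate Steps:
$J = 25$
$I = -32$
$j{\left(x \right)} = - \frac{1}{2} - \frac{x}{4}$ ($j{\left(x \right)} = - \frac{x - -2}{4} = - \frac{x + 2}{4} = - \frac{2 + x}{4} = - \frac{1}{2} - \frac{x}{4}$)
$K{\left(F,C \right)} = - \frac{155}{4}$ ($K{\left(F,C \right)} = -32 - \frac{27}{4} = - \frac{155}{4}$)
$\frac{1}{\left(147825 - K{\left(n{\left(20 \right)},283 \right)}\right) - 257612} = \frac{1}{\left(147825 - - \frac{155}{4}\right) - 257612} = \frac{1}{\left(147825 + \frac{155}{4}\right) - 257612} = \frac{1}{\frac{591455}{4} - 257612} = \frac{1}{- \frac{438993}{4}} = - \frac{4}{438993}$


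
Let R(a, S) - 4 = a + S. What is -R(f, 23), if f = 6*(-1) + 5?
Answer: -26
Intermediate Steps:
f = -1 (f = -6 + 5 = -1)
R(a, S) = 4 + S + a (R(a, S) = 4 + (a + S) = 4 + (S + a) = 4 + S + a)
-R(f, 23) = -(4 + 23 - 1) = -1*26 = -26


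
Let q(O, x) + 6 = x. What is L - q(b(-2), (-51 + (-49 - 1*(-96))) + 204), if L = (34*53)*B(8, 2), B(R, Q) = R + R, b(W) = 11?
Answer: 28638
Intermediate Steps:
B(R, Q) = 2*R
q(O, x) = -6 + x
L = 28832 (L = (34*53)*(2*8) = 1802*16 = 28832)
L - q(b(-2), (-51 + (-49 - 1*(-96))) + 204) = 28832 - (-6 + ((-51 + (-49 - 1*(-96))) + 204)) = 28832 - (-6 + ((-51 + (-49 + 96)) + 204)) = 28832 - (-6 + ((-51 + 47) + 204)) = 28832 - (-6 + (-4 + 204)) = 28832 - (-6 + 200) = 28832 - 1*194 = 28832 - 194 = 28638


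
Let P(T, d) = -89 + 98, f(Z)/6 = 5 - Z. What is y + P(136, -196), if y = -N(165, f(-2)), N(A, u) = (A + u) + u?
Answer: -240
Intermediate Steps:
f(Z) = 30 - 6*Z (f(Z) = 6*(5 - Z) = 30 - 6*Z)
N(A, u) = A + 2*u
y = -249 (y = -(165 + 2*(30 - 6*(-2))) = -(165 + 2*(30 + 12)) = -(165 + 2*42) = -(165 + 84) = -1*249 = -249)
P(T, d) = 9
y + P(136, -196) = -249 + 9 = -240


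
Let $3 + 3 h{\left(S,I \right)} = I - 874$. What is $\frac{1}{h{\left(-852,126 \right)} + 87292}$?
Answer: $\frac{3}{261125} \approx 1.1489 \cdot 10^{-5}$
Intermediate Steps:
$h{\left(S,I \right)} = - \frac{877}{3} + \frac{I}{3}$ ($h{\left(S,I \right)} = -1 + \frac{I - 874}{3} = -1 + \frac{-874 + I}{3} = -1 + \left(- \frac{874}{3} + \frac{I}{3}\right) = - \frac{877}{3} + \frac{I}{3}$)
$\frac{1}{h{\left(-852,126 \right)} + 87292} = \frac{1}{\left(- \frac{877}{3} + \frac{1}{3} \cdot 126\right) + 87292} = \frac{1}{\left(- \frac{877}{3} + 42\right) + 87292} = \frac{1}{- \frac{751}{3} + 87292} = \frac{1}{\frac{261125}{3}} = \frac{3}{261125}$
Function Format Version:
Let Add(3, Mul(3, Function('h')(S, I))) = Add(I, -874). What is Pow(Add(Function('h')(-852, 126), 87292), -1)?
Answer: Rational(3, 261125) ≈ 1.1489e-5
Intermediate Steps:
Function('h')(S, I) = Add(Rational(-877, 3), Mul(Rational(1, 3), I)) (Function('h')(S, I) = Add(-1, Mul(Rational(1, 3), Add(I, -874))) = Add(-1, Mul(Rational(1, 3), Add(-874, I))) = Add(-1, Add(Rational(-874, 3), Mul(Rational(1, 3), I))) = Add(Rational(-877, 3), Mul(Rational(1, 3), I)))
Pow(Add(Function('h')(-852, 126), 87292), -1) = Pow(Add(Add(Rational(-877, 3), Mul(Rational(1, 3), 126)), 87292), -1) = Pow(Add(Add(Rational(-877, 3), 42), 87292), -1) = Pow(Add(Rational(-751, 3), 87292), -1) = Pow(Rational(261125, 3), -1) = Rational(3, 261125)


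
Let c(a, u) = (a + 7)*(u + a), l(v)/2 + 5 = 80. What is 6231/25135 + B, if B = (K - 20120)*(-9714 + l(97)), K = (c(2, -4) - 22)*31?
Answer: 5134754756631/25135 ≈ 2.0429e+8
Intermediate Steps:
l(v) = 150 (l(v) = -10 + 2*80 = -10 + 160 = 150)
c(a, u) = (7 + a)*(a + u)
K = -1240 (K = ((2**2 + 7*2 + 7*(-4) + 2*(-4)) - 22)*31 = ((4 + 14 - 28 - 8) - 22)*31 = (-18 - 22)*31 = -40*31 = -1240)
B = 204287040 (B = (-1240 - 20120)*(-9714 + 150) = -21360*(-9564) = 204287040)
6231/25135 + B = 6231/25135 + 204287040 = 5134754756631/25135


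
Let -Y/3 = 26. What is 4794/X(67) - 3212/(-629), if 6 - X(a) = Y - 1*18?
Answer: 32775/629 ≈ 52.107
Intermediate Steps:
Y = -78 (Y = -3*26 = -78)
X(a) = 102 (X(a) = 6 - (-78 - 1*18) = 6 - (-78 - 18) = 6 - 1*(-96) = 6 + 96 = 102)
4794/X(67) - 3212/(-629) = 4794/102 - 3212/(-629) = 4794*(1/102) - 3212*(-1/629) = 47 + 3212/629 = 32775/629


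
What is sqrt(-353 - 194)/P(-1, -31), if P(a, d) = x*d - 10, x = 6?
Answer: -I*sqrt(547)/196 ≈ -0.11933*I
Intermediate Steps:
P(a, d) = -10 + 6*d (P(a, d) = 6*d - 10 = -10 + 6*d)
sqrt(-353 - 194)/P(-1, -31) = sqrt(-353 - 194)/(-10 + 6*(-31)) = sqrt(-547)/(-10 - 186) = (I*sqrt(547))/(-196) = (I*sqrt(547))*(-1/196) = -I*sqrt(547)/196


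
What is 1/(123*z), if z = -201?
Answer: -1/24723 ≈ -4.0448e-5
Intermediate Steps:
1/(123*z) = 1/(123*(-201)) = 1/(-24723) = -1/24723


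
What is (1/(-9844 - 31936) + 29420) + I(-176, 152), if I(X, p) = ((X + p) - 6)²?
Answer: 1266769599/41780 ≈ 30320.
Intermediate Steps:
I(X, p) = (-6 + X + p)²
(1/(-9844 - 31936) + 29420) + I(-176, 152) = (1/(-9844 - 31936) + 29420) + (-6 - 176 + 152)² = (1/(-41780) + 29420) + (-30)² = (-1/41780 + 29420) + 900 = 1229167599/41780 + 900 = 1266769599/41780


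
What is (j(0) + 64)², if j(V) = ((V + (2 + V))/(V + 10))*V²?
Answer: 4096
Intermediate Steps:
j(V) = V²*(2 + 2*V)/(10 + V) (j(V) = ((2 + 2*V)/(10 + V))*V² = V²*(2 + 2*V)/(10 + V))
(j(0) + 64)² = (2*0²*(1 + 0)/(10 + 0) + 64)² = (2*0*1/10 + 64)² = (2*0*(⅒)*1 + 64)² = (0 + 64)² = 64² = 4096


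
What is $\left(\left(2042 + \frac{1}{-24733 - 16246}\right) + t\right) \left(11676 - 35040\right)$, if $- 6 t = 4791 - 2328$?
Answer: $- \frac{1562052496950}{40979} \approx -3.8118 \cdot 10^{7}$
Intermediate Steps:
$t = - \frac{821}{2}$ ($t = - \frac{4791 - 2328}{6} = \left(- \frac{1}{6}\right) 2463 = - \frac{821}{2} \approx -410.5$)
$\left(\left(2042 + \frac{1}{-24733 - 16246}\right) + t\right) \left(11676 - 35040\right) = \left(\left(2042 + \frac{1}{-24733 - 16246}\right) - \frac{821}{2}\right) \left(11676 - 35040\right) = \left(\left(2042 + \frac{1}{-40979}\right) - \frac{821}{2}\right) \left(-23364\right) = \left(\left(2042 - \frac{1}{40979}\right) - \frac{821}{2}\right) \left(-23364\right) = \left(\frac{83679117}{40979} - \frac{821}{2}\right) \left(-23364\right) = \frac{133714475}{81958} \left(-23364\right) = - \frac{1562052496950}{40979}$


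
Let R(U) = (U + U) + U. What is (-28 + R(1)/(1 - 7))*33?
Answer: -1881/2 ≈ -940.50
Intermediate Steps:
R(U) = 3*U (R(U) = 2*U + U = 3*U)
(-28 + R(1)/(1 - 7))*33 = (-28 + (3*1)/(1 - 7))*33 = (-28 + 3/(-6))*33 = (-28 - ⅙*3)*33 = (-28 - ½)*33 = -57/2*33 = -1881/2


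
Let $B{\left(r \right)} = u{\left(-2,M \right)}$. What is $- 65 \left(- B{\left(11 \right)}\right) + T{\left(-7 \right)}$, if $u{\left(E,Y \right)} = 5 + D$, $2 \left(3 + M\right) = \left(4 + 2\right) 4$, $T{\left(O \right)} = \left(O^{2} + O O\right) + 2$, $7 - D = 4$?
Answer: $620$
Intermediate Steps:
$D = 3$ ($D = 7 - 4 = 3$)
$T{\left(O \right)} = 2 + 2 O^{2}$ ($T{\left(O \right)} = \left(O^{2} + O^{2}\right) + 2 = 2 O^{2} + 2 = 2 + 2 O^{2}$)
$M = 9$ ($M = -3 + \frac{\left(4 + 2\right) 4}{2} = -3 + \frac{6 \cdot 4}{2} = -3 + \frac{1}{2} \cdot 24 = -3 + 12 = 9$)
$u{\left(E,Y \right)} = 8$ ($u{\left(E,Y \right)} = 5 + 3 = 8$)
$B{\left(r \right)} = 8$
$- 65 \left(- B{\left(11 \right)}\right) + T{\left(-7 \right)} = - 65 \left(\left(-1\right) 8\right) + \left(2 + 2 \left(-7\right)^{2}\right) = \left(-65\right) \left(-8\right) + \left(2 + 2 \cdot 49\right) = 520 + \left(2 + 98\right) = 520 + 100 = 620$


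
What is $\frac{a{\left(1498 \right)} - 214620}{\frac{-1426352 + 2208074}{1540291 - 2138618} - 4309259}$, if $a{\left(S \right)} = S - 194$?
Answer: $\frac{127632722332}{2578346791415} \approx 0.049502$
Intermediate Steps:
$a{\left(S \right)} = -194 + S$ ($a{\left(S \right)} = S - 194 = -194 + S$)
$\frac{a{\left(1498 \right)} - 214620}{\frac{-1426352 + 2208074}{1540291 - 2138618} - 4309259} = \frac{\left(-194 + 1498\right) - 214620}{\frac{-1426352 + 2208074}{1540291 - 2138618} - 4309259} = \frac{1304 - 214620}{\frac{781722}{-598327} - 4309259} = - \frac{213316}{781722 \left(- \frac{1}{598327}\right) - 4309259} = - \frac{213316}{- \frac{781722}{598327} - 4309259} = - \frac{213316}{- \frac{2578346791415}{598327}} = \left(-213316\right) \left(- \frac{598327}{2578346791415}\right) = \frac{127632722332}{2578346791415}$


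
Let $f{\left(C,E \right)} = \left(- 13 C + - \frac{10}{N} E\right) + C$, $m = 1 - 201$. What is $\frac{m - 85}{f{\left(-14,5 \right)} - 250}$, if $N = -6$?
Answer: $\frac{855}{221} \approx 3.8688$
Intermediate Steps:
$m = -200$
$f{\left(C,E \right)} = - 12 C + \frac{5 E}{3}$ ($f{\left(C,E \right)} = \left(- 13 C + - \frac{10}{-6} E\right) + C = \left(- 13 C + \left(-10\right) \left(- \frac{1}{6}\right) E\right) + C = \left(- 13 C + \frac{5 E}{3}\right) + C = - 12 C + \frac{5 E}{3}$)
$\frac{m - 85}{f{\left(-14,5 \right)} - 250} = \frac{-200 - 85}{\left(\left(-12\right) \left(-14\right) + \frac{5}{3} \cdot 5\right) - 250} = - \frac{285}{\left(168 + \frac{25}{3}\right) - 250} = - \frac{285}{\frac{529}{3} - 250} = - \frac{285}{- \frac{221}{3}} = \left(-285\right) \left(- \frac{3}{221}\right) = \frac{855}{221}$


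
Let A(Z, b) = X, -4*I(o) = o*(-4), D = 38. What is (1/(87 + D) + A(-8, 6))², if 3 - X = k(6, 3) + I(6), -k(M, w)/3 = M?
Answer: 3519376/15625 ≈ 225.24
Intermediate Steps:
k(M, w) = -3*M
I(o) = o (I(o) = -o*(-4)/4 = -(-1)*o = o)
X = 15 (X = 3 - (-3*6 + 6) = 3 - (-18 + 6) = 3 - 1*(-12) = 3 + 12 = 15)
A(Z, b) = 15
(1/(87 + D) + A(-8, 6))² = (1/(87 + 38) + 15)² = (1/125 + 15)² = (1876/125)² = 3519376/15625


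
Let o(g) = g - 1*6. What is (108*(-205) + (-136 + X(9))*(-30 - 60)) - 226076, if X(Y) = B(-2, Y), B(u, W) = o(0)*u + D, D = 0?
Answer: -237056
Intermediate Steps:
o(g) = -6 + g (o(g) = g - 6 = -6 + g)
B(u, W) = -6*u (B(u, W) = (-6 + 0)*u + 0 = -6*u + 0 = -6*u)
X(Y) = 12 (X(Y) = -6*(-2) = 12)
(108*(-205) + (-136 + X(9))*(-30 - 60)) - 226076 = (108*(-205) + (-136 + 12)*(-30 - 60)) - 226076 = (-22140 - 124*(-90)) - 226076 = (-22140 + 11160) - 226076 = -10980 - 226076 = -237056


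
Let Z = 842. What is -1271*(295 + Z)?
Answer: -1445127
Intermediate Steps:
-1271*(295 + Z) = -1271*(295 + 842) = -1271*1137 = -1445127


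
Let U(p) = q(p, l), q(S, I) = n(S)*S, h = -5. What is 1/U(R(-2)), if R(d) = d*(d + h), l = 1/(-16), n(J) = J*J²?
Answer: 1/38416 ≈ 2.6031e-5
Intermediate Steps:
n(J) = J³
l = -1/16 ≈ -0.062500
R(d) = d*(-5 + d) (R(d) = d*(d - 5) = d*(-5 + d))
q(S, I) = S⁴ (q(S, I) = S³*S = S⁴)
U(p) = p⁴
1/U(R(-2)) = 1/((-2*(-5 - 2))⁴) = 1/((-2*(-7))⁴) = 1/(14⁴) = 1/38416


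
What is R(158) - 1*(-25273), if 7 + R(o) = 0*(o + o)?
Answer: 25266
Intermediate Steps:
R(o) = -7 (R(o) = -7 + 0*(o + o) = -7 + 0*(2*o) = -7 + 0 = -7)
R(158) - 1*(-25273) = -7 - 1*(-25273) = -7 + 25273 = 25266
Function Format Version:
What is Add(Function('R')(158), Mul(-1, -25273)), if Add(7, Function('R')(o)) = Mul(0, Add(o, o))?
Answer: 25266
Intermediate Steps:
Function('R')(o) = -7 (Function('R')(o) = Add(-7, Mul(0, Add(o, o))) = Add(-7, Mul(0, Mul(2, o))) = Add(-7, 0) = -7)
Add(Function('R')(158), Mul(-1, -25273)) = Add(-7, Mul(-1, -25273)) = Add(-7, 25273) = 25266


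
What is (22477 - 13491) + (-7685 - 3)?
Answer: 1298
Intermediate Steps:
(22477 - 13491) + (-7685 - 3) = 8986 - 7688 = 1298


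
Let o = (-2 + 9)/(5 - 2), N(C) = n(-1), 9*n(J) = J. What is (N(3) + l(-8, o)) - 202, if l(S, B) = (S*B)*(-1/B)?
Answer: -1747/9 ≈ -194.11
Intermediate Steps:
n(J) = J/9
N(C) = -1/9 (N(C) = (1/9)*(-1) = -1/9)
o = 7/3 ≈ 2.3333
l(S, B) = -S (l(S, B) = (B*S)*(-1/B) = -S)
(N(3) + l(-8, o)) - 202 = (-1/9 - 1*(-8)) - 202 = (-1/9 + 8) - 202 = 71/9 - 202 = -1747/9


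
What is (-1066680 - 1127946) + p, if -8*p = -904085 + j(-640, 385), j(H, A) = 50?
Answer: -16652973/8 ≈ -2.0816e+6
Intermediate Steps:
p = 904035/8 (p = -(-904085 + 50)/8 = -⅛*(-904035) = 904035/8 ≈ 1.1300e+5)
(-1066680 - 1127946) + p = (-1066680 - 1127946) + 904035/8 = -2194626 + 904035/8 = -16652973/8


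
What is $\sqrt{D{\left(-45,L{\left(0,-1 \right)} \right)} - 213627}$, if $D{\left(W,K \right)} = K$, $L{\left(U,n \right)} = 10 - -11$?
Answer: $3 i \sqrt{23734} \approx 462.18 i$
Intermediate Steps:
$L{\left(U,n \right)} = 21$ ($L{\left(U,n \right)} = 10 + 11 = 21$)
$\sqrt{D{\left(-45,L{\left(0,-1 \right)} \right)} - 213627} = \sqrt{21 - 213627} = \sqrt{-213606} = 3 i \sqrt{23734}$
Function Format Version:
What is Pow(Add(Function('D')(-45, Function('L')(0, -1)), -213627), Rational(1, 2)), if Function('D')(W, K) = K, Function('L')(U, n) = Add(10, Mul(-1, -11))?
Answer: Mul(3, I, Pow(23734, Rational(1, 2))) ≈ Mul(462.18, I)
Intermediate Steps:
Function('L')(U, n) = 21 (Function('L')(U, n) = Add(10, 11) = 21)
Pow(Add(Function('D')(-45, Function('L')(0, -1)), -213627), Rational(1, 2)) = Pow(Add(21, -213627), Rational(1, 2)) = Pow(-213606, Rational(1, 2)) = Mul(3, I, Pow(23734, Rational(1, 2)))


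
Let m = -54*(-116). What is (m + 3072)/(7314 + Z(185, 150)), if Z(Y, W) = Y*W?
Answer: 389/1461 ≈ 0.26626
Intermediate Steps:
Z(Y, W) = W*Y
m = 6264
(m + 3072)/(7314 + Z(185, 150)) = (6264 + 3072)/(7314 + 150*185) = 9336/(7314 + 27750) = 9336/35064 = 9336*(1/35064) = 389/1461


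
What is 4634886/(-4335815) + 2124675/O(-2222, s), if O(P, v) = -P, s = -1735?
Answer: 836536274403/875834630 ≈ 955.13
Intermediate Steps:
4634886/(-4335815) + 2124675/O(-2222, s) = 4634886/(-4335815) + 2124675/((-1*(-2222))) = 4634886*(-1/4335815) + 2124675/2222 = -4634886/4335815 + 2124675*(1/2222) = -4634886/4335815 + 2124675/2222 = 836536274403/875834630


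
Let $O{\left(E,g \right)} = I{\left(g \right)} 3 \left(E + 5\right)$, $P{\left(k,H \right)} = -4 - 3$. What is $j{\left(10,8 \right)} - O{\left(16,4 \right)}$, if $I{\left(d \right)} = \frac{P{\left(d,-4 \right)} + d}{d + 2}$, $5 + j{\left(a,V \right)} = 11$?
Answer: $\frac{75}{2} \approx 37.5$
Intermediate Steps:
$P{\left(k,H \right)} = -7$
$j{\left(a,V \right)} = 6$ ($j{\left(a,V \right)} = -5 + 11 = 6$)
$I{\left(d \right)} = \frac{-7 + d}{2 + d}$ ($I{\left(d \right)} = \frac{-7 + d}{d + 2} = \frac{-7 + d}{2 + d}$)
$O{\left(E,g \right)} = \frac{3 \left(-7 + g\right) \left(5 + E\right)}{2 + g}$ ($O{\left(E,g \right)} = \frac{-7 + g}{2 + g} 3 \left(E + 5\right) = \frac{3 \left(-7 + g\right)}{2 + g} \left(5 + E\right) = \frac{3 \left(-7 + g\right) \left(5 + E\right)}{2 + g}$)
$j{\left(10,8 \right)} - O{\left(16,4 \right)} = 6 - \frac{3 \left(-7 + 4\right) \left(5 + 16\right)}{2 + 4} = 6 - 3 \cdot \frac{1}{6} \left(-3\right) 21 = 6 - - \frac{63}{2} = 6 + \frac{63}{2} = \frac{75}{2}$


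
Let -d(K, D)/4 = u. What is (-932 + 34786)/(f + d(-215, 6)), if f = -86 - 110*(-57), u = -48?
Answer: 16927/3188 ≈ 5.3096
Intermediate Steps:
f = 6184 (f = -86 + 6270 = 6184)
d(K, D) = 192 (d(K, D) = -4*(-48) = 192)
(-932 + 34786)/(f + d(-215, 6)) = (-932 + 34786)/(6184 + 192) = 33854/6376 = 33854*(1/6376) = 16927/3188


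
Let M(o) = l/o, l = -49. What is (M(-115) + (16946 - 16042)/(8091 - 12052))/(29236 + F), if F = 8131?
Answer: 90129/17021229005 ≈ 5.2951e-6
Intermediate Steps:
M(o) = -49/o
(M(-115) + (16946 - 16042)/(8091 - 12052))/(29236 + F) = (-49/(-115) + (16946 - 16042)/(8091 - 12052))/(29236 + 8131) = (-49*(-1/115) + 904/(-3961))/37367 = (49/115 + 904*(-1/3961))*(1/37367) = (49/115 - 904/3961)*(1/37367) = (90129/455515)*(1/37367) = 90129/17021229005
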